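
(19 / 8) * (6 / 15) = 19 / 20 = 0.95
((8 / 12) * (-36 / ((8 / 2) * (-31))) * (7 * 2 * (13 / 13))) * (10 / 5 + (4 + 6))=1008 / 31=32.52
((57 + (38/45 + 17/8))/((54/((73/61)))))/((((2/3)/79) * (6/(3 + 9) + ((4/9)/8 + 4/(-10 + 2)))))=2834.79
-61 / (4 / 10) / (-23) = 305 / 46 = 6.63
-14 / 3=-4.67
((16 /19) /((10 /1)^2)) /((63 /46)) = 184 /29925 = 0.01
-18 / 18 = -1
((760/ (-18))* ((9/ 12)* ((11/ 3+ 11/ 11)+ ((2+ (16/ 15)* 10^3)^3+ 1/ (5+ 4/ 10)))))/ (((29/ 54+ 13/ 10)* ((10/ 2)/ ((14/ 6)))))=-21913522854755/ 2232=-9817886583.67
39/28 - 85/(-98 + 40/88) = 68027/30044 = 2.26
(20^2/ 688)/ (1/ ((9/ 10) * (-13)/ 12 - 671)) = -390.68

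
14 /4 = 3.50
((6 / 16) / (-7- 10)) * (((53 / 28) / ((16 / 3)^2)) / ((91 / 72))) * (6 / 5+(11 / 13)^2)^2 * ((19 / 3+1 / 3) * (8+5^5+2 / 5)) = -176295176258391 / 1979437241600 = -89.06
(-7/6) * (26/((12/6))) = -91/6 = -15.17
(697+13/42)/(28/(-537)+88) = 5242373/661192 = 7.93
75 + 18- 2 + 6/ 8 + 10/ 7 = 2609/ 28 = 93.18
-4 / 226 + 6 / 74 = 265 / 4181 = 0.06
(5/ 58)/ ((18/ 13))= 65/ 1044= 0.06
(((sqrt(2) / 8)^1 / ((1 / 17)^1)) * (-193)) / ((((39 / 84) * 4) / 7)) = -160769 * sqrt(2) / 104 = -2186.17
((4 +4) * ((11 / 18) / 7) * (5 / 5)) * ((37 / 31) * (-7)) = -1628 / 279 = -5.84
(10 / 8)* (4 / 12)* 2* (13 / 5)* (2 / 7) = 13 / 21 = 0.62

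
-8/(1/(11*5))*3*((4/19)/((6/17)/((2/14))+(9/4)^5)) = -30638080/6629993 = -4.62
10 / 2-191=-186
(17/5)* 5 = 17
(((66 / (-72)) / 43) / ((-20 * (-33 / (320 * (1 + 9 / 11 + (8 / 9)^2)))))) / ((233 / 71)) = -0.01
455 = 455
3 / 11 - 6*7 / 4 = -10.23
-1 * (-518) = 518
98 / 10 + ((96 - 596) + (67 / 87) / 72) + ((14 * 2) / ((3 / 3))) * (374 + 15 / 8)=314274611 / 31320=10034.31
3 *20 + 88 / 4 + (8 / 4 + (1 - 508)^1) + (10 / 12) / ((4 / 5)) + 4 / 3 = -3365 / 8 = -420.62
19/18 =1.06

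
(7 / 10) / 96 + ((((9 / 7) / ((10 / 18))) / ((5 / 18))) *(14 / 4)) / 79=142733 / 379200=0.38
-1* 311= -311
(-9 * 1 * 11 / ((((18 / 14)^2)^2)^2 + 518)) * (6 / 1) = -3424291794 / 3029213639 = -1.13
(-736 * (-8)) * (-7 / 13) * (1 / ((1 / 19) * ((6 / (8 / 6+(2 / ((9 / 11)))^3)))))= -4549834240 / 28431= -160030.75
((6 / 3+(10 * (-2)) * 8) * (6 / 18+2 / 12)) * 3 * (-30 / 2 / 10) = 711 / 2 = 355.50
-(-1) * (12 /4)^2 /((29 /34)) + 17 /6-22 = -1499 /174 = -8.61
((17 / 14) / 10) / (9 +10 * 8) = 17 / 12460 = 0.00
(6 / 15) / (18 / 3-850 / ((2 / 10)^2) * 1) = -1 / 53110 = -0.00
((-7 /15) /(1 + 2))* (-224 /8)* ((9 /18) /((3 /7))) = 686 /135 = 5.08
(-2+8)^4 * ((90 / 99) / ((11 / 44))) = 51840 / 11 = 4712.73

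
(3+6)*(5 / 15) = 3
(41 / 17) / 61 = 41 / 1037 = 0.04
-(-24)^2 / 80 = -36 / 5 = -7.20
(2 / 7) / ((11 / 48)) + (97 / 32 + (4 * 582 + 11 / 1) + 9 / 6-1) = 5775069 / 2464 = 2343.78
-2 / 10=-1 / 5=-0.20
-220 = -220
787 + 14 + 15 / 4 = 3219 / 4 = 804.75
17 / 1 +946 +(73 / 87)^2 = 7294276 / 7569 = 963.70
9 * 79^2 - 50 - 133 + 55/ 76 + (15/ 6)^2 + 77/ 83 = 176604765/ 3154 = 55993.90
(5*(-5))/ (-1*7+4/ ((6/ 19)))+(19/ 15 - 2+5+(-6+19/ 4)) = -1423/ 1020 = -1.40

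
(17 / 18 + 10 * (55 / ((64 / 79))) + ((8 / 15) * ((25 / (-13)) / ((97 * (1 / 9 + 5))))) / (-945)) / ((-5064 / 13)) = -4416766985 / 2530703616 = -1.75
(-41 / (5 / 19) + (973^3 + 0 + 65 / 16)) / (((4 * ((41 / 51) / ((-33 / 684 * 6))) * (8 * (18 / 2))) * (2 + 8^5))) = -13780660792327 / 392107468800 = -35.15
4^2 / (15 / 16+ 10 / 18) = 2304 / 215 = 10.72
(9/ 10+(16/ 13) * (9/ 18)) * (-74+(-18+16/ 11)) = -98106/ 715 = -137.21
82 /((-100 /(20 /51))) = -82 /255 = -0.32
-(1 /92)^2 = -1 /8464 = -0.00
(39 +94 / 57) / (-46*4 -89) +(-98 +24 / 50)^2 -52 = 13140710837 / 1389375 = 9458.00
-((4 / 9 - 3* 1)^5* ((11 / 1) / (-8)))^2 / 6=-5012607856851529 / 1338925209984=-3743.75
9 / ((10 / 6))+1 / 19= 518 / 95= 5.45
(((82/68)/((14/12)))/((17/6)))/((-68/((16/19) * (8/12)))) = -1968/653429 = -0.00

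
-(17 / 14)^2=-289 / 196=-1.47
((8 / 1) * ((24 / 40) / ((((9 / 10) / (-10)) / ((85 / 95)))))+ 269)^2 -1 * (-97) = 159402922 / 3249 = 49062.15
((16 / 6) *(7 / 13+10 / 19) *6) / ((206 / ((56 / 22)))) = 58912 / 279851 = 0.21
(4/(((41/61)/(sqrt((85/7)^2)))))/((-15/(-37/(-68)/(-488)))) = 37/6888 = 0.01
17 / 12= 1.42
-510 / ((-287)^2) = -510 / 82369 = -0.01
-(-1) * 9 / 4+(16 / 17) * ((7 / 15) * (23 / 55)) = 136529 / 56100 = 2.43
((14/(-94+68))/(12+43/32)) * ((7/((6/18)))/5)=-672/3965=-0.17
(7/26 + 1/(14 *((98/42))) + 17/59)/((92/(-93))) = -1027557/1728818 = -0.59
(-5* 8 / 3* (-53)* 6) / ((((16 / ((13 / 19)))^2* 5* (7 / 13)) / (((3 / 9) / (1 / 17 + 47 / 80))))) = 9897485 / 6663699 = 1.49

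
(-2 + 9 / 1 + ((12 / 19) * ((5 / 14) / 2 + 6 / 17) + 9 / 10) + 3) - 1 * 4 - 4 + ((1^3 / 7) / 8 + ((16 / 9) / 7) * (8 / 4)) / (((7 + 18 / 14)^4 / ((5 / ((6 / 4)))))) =44711928506531 / 13816762626240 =3.24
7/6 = 1.17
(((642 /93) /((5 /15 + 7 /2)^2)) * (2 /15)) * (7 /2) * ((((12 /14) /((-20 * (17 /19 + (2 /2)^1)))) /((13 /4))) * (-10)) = 16264 /1065935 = 0.02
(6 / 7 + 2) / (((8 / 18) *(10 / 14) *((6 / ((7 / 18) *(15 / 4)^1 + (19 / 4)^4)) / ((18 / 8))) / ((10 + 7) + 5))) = 38816217 / 1024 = 37906.46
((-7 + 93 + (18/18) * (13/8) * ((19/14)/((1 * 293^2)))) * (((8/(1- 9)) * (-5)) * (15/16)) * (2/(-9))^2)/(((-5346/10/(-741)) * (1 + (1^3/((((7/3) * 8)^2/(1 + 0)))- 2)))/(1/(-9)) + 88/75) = 99285161259375/38142306437059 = 2.60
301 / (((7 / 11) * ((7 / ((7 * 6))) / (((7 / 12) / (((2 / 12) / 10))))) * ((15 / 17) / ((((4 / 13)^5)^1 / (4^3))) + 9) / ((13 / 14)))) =8362640 / 1857281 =4.50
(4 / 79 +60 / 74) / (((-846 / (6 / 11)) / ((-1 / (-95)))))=-2518 / 430689435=-0.00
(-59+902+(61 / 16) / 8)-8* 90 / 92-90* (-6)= 4049915 / 2944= 1375.65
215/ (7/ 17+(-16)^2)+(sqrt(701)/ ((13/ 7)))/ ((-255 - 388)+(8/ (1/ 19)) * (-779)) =3655/ 4359 - 7 * sqrt(701)/ 1547663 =0.84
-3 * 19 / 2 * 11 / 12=-209 / 8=-26.12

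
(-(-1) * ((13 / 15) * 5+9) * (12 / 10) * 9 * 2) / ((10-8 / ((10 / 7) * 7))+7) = 160 / 9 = 17.78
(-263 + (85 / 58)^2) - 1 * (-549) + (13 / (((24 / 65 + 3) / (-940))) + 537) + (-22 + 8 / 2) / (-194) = -200213558285 / 71461452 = -2801.70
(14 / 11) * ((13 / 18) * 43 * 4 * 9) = 15652 / 11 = 1422.91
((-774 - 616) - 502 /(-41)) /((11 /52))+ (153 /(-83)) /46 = -11214970571 /1721918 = -6513.07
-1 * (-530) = 530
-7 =-7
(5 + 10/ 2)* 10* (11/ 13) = 1100/ 13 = 84.62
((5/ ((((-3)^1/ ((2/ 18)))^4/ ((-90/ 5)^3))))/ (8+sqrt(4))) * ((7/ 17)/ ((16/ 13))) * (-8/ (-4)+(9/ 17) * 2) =-1183/ 210681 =-0.01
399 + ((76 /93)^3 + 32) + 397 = 666446572 /804357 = 828.55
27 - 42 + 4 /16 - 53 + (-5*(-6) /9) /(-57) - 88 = -155.81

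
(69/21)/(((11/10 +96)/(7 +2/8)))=3335/13594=0.25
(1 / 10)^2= 1 / 100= 0.01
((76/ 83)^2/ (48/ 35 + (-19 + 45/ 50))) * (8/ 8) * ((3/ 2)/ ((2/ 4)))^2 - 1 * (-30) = 238371690/ 8067019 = 29.55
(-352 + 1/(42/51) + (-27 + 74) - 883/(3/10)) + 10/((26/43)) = -1763897/546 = -3230.58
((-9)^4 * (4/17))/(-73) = -26244/1241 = -21.15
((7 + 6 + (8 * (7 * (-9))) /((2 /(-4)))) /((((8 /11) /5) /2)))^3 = 2766848123810.55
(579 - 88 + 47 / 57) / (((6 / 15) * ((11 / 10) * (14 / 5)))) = 1752125 / 4389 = 399.21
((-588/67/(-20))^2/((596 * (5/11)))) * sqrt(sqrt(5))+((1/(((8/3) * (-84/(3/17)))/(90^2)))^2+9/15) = 237699 * 5^(1/4)/334430500+187247037/4531520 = 41.32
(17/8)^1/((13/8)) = 1.31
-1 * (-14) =14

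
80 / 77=1.04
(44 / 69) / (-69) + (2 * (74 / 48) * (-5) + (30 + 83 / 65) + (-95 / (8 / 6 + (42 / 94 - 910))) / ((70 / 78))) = 17718154414841 / 1109633796180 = 15.97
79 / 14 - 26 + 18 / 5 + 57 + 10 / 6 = 8801 / 210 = 41.91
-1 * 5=-5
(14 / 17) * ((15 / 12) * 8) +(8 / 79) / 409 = 4523676 / 549287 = 8.24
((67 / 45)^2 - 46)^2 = 7860772921 / 4100625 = 1916.97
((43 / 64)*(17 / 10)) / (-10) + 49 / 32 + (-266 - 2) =-1706131 / 6400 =-266.58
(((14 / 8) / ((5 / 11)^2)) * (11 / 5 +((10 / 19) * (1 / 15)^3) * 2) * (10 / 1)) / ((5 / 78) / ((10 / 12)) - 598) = -310719409 / 996887250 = -0.31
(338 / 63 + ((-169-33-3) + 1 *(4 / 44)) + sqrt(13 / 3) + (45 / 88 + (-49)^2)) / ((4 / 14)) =7 *sqrt(39) / 6 + 12207707 / 1584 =7714.17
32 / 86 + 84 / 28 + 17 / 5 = 1456 / 215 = 6.77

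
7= 7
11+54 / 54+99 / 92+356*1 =33955 / 92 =369.08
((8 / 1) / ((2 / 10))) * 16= 640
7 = 7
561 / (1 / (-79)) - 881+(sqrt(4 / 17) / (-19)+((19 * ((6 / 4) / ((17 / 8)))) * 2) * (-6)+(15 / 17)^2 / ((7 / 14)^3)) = -13107512 / 289 - 2 * sqrt(17) / 323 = -45354.74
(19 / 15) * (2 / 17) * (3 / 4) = 19 / 170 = 0.11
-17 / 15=-1.13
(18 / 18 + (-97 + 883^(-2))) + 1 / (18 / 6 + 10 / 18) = -2388187375 / 24950048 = -95.72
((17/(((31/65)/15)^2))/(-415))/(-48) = 1077375/1276208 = 0.84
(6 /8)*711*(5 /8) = 10665 /32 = 333.28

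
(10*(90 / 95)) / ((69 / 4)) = 0.55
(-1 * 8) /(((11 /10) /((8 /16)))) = -40 /11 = -3.64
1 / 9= 0.11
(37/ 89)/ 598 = 37/ 53222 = 0.00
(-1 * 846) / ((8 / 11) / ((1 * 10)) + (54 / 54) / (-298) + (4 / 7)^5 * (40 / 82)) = -9554838996780 / 1119159119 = -8537.52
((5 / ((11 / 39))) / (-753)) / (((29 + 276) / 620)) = -8060 / 168421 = -0.05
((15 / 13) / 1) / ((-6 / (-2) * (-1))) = -5 / 13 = -0.38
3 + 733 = 736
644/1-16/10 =3212/5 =642.40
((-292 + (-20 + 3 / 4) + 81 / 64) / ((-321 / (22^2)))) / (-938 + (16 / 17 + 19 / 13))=-16076203 / 32180464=-0.50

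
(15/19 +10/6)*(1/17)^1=140/969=0.14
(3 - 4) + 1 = 0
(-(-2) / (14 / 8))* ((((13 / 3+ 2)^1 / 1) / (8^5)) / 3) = 19 / 258048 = 0.00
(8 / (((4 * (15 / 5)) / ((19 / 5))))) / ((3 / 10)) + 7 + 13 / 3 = 178 / 9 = 19.78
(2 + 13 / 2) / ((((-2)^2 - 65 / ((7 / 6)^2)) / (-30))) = 12495 / 2144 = 5.83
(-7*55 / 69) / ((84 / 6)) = -55 / 138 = -0.40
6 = 6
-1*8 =-8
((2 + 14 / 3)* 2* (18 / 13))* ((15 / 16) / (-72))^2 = 125 / 39936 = 0.00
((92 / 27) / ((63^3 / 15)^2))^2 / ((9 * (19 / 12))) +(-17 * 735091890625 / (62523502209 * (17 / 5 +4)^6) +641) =3298158386441482843170869110741562032 / 5145342666584072785478927308306377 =641.00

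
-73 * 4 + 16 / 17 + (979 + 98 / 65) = 761841 / 1105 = 689.45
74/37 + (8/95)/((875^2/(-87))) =145468054/72734375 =2.00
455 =455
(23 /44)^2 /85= 529 /164560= 0.00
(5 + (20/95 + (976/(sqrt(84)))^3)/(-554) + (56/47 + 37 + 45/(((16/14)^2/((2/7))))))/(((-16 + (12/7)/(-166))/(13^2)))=-41219760561343/73630464704 + 407534398336 * sqrt(21)/81164601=22449.68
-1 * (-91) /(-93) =-91 /93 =-0.98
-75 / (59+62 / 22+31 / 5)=-1375 / 1247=-1.10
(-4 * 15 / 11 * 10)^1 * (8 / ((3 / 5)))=-727.27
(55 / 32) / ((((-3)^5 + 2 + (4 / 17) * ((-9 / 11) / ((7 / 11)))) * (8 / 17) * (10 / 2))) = -22253 / 7351040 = -0.00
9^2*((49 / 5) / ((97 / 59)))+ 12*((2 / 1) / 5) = 236499 / 485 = 487.63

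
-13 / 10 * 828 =-5382 / 5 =-1076.40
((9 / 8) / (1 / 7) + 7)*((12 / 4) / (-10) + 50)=739.29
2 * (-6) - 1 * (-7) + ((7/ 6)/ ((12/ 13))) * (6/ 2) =-29/ 24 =-1.21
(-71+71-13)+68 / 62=-369 / 31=-11.90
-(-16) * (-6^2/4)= -144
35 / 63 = 5 / 9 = 0.56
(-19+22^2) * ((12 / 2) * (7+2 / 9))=20150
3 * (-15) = -45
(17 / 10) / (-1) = -17 / 10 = -1.70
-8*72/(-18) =32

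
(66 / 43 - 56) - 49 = -4449 / 43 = -103.47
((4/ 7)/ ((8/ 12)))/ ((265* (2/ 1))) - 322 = -597307/ 1855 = -322.00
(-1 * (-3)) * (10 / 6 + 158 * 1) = 479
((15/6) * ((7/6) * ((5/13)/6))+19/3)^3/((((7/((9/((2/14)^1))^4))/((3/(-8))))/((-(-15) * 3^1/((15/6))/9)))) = -2105173982826747/4499456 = -467873001.28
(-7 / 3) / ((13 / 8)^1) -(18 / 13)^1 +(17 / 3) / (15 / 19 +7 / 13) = 6169 / 4264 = 1.45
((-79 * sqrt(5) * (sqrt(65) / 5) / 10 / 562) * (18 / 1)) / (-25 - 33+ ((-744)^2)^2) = -711 * sqrt(13) / 860989910098780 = -0.00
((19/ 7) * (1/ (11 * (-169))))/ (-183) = 19/ 2381379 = 0.00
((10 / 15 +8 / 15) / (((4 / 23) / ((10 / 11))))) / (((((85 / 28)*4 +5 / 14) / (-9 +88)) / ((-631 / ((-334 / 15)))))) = 10318743 / 9185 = 1123.43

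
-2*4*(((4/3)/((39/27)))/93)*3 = -96/403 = -0.24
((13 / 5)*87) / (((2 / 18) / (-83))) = -844857 / 5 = -168971.40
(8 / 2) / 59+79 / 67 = 1.25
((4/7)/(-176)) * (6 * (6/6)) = -3/154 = -0.02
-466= -466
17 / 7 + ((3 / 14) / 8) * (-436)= -37 / 4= -9.25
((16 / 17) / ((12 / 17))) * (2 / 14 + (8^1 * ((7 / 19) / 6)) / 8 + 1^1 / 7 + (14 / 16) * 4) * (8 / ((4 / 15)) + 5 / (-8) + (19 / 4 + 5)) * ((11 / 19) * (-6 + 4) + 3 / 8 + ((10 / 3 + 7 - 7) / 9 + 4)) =7073738965 / 9824976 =719.98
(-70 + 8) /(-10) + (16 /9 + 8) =719 /45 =15.98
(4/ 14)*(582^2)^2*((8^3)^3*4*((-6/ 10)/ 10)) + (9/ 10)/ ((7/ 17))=-369583916367659138307/ 350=-1055954046764740395.16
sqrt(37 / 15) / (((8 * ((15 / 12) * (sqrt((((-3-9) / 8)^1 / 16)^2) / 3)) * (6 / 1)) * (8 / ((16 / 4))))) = 4 * sqrt(555) / 225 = 0.42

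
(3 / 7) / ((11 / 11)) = 3 / 7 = 0.43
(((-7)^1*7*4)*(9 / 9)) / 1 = -196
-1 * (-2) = 2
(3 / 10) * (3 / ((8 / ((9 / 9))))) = 9 / 80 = 0.11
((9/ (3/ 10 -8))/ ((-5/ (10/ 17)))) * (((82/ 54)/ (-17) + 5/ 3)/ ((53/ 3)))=14480/ 1179409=0.01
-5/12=-0.42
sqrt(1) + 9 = 10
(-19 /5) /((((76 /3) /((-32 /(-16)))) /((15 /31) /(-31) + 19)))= -27366 /4805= -5.70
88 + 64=152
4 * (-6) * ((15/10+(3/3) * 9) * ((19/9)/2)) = -266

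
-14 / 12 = -7 / 6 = -1.17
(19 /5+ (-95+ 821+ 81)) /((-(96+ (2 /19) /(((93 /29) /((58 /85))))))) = -60889053 /7211042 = -8.44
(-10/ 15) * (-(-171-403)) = -1148/ 3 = -382.67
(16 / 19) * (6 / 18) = 16 / 57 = 0.28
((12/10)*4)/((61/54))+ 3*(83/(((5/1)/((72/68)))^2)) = 15.42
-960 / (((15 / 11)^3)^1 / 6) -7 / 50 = -340757 / 150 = -2271.71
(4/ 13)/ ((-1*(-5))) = 4/ 65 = 0.06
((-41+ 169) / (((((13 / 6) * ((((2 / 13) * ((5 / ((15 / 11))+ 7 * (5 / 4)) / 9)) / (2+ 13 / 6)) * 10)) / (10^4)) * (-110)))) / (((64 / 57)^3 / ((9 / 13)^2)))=-253135681875 / 70909696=-3569.83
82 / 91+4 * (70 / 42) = 2066 / 273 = 7.57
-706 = -706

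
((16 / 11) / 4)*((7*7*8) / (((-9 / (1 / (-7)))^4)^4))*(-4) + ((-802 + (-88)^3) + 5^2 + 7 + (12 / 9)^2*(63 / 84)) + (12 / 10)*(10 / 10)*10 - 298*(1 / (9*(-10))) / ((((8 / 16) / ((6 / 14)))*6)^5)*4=-47156912665794430748089591697983522 / 69121857559388144291592075495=-682228.67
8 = 8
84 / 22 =3.82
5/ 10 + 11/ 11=3/ 2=1.50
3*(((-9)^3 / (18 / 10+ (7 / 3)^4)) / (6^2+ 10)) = -885735 / 585764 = -1.51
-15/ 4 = -3.75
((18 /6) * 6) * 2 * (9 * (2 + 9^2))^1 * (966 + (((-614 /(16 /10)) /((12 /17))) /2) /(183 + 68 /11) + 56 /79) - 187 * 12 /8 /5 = 170699027699469 /6575960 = 25958039.24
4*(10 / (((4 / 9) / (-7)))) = -630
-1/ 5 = -0.20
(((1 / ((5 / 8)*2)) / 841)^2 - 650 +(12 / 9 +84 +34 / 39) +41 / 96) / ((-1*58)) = 4143977054369 / 426631899200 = 9.71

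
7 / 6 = 1.17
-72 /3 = -24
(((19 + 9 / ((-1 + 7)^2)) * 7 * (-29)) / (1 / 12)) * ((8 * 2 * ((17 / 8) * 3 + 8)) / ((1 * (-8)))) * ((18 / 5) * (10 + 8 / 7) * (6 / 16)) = 162243081 / 8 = 20280385.12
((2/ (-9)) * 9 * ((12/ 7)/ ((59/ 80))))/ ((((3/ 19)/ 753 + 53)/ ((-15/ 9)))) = 7630400/ 52194527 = 0.15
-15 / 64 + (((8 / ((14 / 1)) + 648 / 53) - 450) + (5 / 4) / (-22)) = -114266263 / 261184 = -437.49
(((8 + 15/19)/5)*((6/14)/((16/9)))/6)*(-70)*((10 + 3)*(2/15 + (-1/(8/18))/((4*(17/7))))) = 2611713/413440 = 6.32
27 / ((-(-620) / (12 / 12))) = 27 / 620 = 0.04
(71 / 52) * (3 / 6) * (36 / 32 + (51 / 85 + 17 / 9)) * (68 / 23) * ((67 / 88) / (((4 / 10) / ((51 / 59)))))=1788579673 / 149031168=12.00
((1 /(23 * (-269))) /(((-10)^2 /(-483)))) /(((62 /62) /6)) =63 /13450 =0.00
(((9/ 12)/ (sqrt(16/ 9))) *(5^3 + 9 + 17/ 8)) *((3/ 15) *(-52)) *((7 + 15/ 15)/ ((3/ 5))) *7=-297297/ 4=-74324.25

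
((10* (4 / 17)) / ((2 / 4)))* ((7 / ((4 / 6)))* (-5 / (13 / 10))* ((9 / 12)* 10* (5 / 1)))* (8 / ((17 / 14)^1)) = -176400000 / 3757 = -46952.36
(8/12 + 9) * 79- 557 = 620/3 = 206.67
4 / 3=1.33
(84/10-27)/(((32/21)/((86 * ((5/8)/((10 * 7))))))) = -11997/1280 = -9.37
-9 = -9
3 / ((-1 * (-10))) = 3 / 10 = 0.30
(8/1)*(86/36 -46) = -3140/9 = -348.89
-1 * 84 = -84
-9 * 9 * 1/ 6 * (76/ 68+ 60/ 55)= -11151/ 374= -29.82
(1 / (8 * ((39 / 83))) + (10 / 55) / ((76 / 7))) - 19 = -1220513 / 65208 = -18.72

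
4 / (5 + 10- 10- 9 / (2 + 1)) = 2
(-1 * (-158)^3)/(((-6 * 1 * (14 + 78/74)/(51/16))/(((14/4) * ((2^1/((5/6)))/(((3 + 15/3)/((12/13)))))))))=-19537656453/144820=-134909.93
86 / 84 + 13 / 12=59 / 28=2.11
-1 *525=-525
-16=-16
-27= -27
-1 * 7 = -7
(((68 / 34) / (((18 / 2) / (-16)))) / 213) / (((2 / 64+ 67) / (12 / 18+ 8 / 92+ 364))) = -180224 / 1984095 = -0.09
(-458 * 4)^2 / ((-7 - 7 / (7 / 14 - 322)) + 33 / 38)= -82005977216 / 149287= -549317.60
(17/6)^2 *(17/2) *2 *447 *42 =5124259/2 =2562129.50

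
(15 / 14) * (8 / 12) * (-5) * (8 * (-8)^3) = 102400 / 7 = 14628.57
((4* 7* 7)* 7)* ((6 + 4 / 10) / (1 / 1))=43904 / 5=8780.80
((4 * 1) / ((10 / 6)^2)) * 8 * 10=115.20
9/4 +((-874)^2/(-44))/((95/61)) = -2451949/220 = -11145.22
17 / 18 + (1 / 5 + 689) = 690.14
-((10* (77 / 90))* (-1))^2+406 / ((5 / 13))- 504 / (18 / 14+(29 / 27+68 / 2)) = 336950572 / 347895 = 968.54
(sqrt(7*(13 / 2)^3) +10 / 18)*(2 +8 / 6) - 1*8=-166 / 27 +65*sqrt(182) / 6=140.00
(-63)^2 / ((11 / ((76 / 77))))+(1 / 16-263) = 180425 / 1936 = 93.19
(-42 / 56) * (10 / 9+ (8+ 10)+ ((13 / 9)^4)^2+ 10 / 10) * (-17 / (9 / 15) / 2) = 71461544675 / 172186884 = 415.02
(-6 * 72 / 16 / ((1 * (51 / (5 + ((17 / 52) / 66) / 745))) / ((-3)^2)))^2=119144992936951881 / 209924166337600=567.56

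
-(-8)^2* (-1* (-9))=-576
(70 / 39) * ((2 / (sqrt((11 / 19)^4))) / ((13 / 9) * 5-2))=151620 / 73931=2.05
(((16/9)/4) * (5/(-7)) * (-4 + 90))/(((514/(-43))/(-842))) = -31137160/16191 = -1923.12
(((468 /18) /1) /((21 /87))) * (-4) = -430.86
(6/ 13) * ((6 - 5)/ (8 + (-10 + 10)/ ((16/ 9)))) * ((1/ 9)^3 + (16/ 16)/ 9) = 41/ 6318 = 0.01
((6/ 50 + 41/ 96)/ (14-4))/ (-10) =-1313/ 240000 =-0.01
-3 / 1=-3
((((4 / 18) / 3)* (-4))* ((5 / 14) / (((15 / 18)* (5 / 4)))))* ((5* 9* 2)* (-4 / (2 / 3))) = 384 / 7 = 54.86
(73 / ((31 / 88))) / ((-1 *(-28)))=1606 / 217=7.40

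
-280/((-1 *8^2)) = 4.38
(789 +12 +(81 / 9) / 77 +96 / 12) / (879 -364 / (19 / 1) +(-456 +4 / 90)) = 53268210 / 26589871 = 2.00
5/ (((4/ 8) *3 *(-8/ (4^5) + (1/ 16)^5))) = -10485760/ 24573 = -426.72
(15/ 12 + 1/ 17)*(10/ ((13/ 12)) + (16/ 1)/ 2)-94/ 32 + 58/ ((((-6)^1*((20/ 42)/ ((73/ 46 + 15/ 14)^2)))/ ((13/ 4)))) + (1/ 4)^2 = -446.57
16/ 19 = 0.84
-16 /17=-0.94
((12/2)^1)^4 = 1296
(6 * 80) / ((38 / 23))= 5520 / 19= 290.53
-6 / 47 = -0.13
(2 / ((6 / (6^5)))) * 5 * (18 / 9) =25920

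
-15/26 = -0.58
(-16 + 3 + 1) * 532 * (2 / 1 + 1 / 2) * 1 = -15960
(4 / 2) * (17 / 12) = 2.83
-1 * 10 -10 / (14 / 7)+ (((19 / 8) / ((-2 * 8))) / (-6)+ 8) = -5357 / 768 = -6.98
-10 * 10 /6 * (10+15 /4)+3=-1357 /6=-226.17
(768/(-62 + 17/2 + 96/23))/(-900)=2944/170175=0.02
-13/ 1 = -13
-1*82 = -82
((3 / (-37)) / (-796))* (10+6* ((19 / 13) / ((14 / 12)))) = 0.00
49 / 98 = 1 / 2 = 0.50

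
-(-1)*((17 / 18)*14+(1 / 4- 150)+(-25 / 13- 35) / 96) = -64075 / 468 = -136.91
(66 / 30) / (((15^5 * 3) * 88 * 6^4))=1 / 118098000000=0.00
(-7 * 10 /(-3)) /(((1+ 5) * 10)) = 7 /18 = 0.39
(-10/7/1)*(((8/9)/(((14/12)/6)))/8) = -40/49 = -0.82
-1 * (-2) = 2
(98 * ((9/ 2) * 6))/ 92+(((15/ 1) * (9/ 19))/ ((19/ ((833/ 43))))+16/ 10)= 134261759/ 3570290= 37.61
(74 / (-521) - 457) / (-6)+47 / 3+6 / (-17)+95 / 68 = 3291301 / 35428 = 92.90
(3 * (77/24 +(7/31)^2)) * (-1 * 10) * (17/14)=-912815/7688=-118.73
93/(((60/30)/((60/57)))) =930/19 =48.95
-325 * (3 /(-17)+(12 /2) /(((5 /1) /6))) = -38805 /17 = -2282.65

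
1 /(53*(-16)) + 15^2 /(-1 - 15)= -5963 /424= -14.06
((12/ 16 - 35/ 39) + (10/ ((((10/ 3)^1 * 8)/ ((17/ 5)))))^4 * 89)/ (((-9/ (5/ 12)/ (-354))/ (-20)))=-1384570267589/ 17971200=-77043.84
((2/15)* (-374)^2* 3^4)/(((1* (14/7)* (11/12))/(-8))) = -32959872/5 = -6591974.40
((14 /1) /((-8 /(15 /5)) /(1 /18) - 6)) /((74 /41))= -287 /1998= -0.14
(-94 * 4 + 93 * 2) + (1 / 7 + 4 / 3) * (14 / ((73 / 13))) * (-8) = -48058 / 219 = -219.44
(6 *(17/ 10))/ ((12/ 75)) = 255/ 4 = 63.75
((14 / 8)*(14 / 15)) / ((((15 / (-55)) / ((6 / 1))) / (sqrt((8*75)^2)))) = -21560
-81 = -81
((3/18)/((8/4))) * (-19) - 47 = -583/12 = -48.58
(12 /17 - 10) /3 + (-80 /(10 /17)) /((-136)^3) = -171901 /55488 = -3.10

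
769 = 769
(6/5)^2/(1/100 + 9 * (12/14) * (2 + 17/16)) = 288/4727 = 0.06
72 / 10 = 7.20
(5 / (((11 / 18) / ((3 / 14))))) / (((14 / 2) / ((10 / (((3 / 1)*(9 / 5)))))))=250 / 539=0.46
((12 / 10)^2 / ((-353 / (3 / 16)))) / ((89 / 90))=-243 / 314170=-0.00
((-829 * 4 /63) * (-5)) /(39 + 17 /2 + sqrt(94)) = 3150200 /544887- 66320 * sqrt(94) /544887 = 4.60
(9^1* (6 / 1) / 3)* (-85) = -1530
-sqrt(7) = -2.65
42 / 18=7 / 3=2.33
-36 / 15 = -12 / 5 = -2.40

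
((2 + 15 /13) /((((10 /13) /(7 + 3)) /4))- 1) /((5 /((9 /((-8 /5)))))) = -1467 /8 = -183.38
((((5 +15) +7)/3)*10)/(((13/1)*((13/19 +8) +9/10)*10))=570/7891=0.07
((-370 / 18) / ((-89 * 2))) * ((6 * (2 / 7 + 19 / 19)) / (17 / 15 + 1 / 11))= 91575 / 125846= 0.73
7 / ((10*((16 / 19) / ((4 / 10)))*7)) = 19 / 400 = 0.05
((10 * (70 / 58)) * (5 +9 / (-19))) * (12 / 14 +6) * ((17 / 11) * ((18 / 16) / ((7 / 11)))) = 3947400 / 3857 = 1023.44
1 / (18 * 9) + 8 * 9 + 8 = 12961 / 162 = 80.01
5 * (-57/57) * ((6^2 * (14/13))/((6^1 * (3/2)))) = -280/13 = -21.54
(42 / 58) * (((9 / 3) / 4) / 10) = 63 / 1160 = 0.05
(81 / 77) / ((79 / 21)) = 243 / 869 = 0.28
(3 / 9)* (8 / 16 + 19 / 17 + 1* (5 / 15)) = 199 / 306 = 0.65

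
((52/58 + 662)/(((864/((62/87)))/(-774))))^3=-45084185946923031/594823321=-75794247.39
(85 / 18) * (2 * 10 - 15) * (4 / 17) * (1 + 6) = 350 / 9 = 38.89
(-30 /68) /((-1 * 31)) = 15 /1054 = 0.01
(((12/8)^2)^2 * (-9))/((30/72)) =-109.35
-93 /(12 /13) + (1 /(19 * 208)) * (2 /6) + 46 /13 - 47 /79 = -91607813 /936624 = -97.81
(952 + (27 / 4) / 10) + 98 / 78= 1488133 / 1560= 953.93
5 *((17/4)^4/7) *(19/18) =7934495/32256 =245.99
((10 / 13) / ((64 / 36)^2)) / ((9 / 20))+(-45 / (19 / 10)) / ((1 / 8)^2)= -11976525 / 7904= -1515.25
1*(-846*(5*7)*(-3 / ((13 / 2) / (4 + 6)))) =1776600 / 13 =136661.54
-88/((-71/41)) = 3608/71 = 50.82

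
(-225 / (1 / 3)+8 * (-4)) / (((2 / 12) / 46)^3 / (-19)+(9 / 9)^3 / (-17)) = 4801193199936 / 399466961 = 12019.00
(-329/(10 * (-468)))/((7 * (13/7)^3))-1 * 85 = -873950479/10281960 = -85.00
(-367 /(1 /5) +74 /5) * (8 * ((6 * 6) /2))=-1310544 /5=-262108.80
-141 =-141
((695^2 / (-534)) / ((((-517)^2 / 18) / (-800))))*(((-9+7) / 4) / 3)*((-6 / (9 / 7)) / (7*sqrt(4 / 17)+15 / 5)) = -45983980000 / 1022915003+37869160000*sqrt(17) / 3068745009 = 5.93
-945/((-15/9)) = 567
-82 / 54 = -41 / 27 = -1.52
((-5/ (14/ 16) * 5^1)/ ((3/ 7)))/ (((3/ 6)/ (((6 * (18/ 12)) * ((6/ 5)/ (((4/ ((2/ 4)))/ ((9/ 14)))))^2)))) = -2187/ 196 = -11.16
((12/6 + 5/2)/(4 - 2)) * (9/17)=81/68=1.19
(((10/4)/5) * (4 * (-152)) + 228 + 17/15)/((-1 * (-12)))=-1123/180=-6.24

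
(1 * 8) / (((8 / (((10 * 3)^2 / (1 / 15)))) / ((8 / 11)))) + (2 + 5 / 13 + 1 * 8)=1405485 / 143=9828.57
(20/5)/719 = 0.01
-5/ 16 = -0.31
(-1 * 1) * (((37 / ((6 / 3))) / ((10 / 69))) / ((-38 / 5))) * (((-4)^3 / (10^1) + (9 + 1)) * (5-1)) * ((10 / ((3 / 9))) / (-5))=-137862 / 95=-1451.18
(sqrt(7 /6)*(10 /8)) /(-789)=-5*sqrt(42) /18936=-0.00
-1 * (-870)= 870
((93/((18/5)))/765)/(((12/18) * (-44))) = -31/26928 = -0.00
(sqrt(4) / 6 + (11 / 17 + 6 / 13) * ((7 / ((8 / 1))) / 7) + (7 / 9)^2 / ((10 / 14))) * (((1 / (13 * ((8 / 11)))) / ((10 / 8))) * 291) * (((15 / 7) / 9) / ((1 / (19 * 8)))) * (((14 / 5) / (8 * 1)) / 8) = 19144381817 / 372340800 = 51.42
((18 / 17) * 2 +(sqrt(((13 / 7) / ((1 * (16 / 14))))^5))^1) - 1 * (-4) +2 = 11.48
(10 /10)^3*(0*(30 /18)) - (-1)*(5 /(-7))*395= -1975 /7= -282.14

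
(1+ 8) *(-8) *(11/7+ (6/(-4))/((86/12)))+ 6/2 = -28617/301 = -95.07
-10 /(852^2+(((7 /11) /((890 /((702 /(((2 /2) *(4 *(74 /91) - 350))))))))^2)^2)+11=692675397153220336101477949746745211 /62970569511922234405118870185713201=11.00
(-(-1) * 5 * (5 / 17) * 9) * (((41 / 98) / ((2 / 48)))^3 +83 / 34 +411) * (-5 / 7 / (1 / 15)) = -96238776121875 / 476007854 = -202178.97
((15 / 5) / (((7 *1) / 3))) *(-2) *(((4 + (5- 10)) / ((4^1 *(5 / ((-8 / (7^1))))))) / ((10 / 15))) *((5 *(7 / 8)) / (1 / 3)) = -81 / 28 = -2.89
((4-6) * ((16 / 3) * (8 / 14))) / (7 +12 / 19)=-2432 / 3045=-0.80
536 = 536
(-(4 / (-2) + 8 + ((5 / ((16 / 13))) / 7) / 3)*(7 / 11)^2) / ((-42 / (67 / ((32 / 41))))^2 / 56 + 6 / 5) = -549613565515 / 263900035872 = -2.08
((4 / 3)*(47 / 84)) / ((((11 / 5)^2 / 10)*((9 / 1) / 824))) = 9682000 / 68607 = 141.12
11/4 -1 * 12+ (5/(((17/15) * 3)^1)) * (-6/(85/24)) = -13573/1156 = -11.74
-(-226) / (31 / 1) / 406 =113 / 6293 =0.02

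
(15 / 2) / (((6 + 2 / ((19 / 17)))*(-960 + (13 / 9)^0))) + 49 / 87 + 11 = 285542389 / 24696168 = 11.56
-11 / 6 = -1.83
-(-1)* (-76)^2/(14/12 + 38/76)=17328/5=3465.60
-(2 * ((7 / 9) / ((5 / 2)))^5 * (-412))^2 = -196396968616984576 / 34050628916015625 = -5.77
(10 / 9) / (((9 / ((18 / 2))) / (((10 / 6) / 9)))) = 50 / 243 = 0.21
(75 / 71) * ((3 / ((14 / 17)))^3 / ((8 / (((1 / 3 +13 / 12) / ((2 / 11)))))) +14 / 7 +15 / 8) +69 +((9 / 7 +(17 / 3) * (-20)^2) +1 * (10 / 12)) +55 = 30506195201 / 12468736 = 2446.61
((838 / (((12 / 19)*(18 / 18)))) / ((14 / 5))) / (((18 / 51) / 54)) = 2030055 / 28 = 72501.96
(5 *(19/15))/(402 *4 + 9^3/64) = 1216/310923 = 0.00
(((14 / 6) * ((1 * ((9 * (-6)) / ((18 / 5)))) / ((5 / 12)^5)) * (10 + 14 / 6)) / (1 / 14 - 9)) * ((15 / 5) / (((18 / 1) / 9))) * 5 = 451132416 / 15625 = 28872.47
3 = 3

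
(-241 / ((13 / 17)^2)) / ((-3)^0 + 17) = -22.90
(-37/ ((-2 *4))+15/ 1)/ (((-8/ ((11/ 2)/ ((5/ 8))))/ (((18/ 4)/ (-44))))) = 1413/ 640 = 2.21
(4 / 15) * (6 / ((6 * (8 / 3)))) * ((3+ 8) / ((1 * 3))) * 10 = 3.67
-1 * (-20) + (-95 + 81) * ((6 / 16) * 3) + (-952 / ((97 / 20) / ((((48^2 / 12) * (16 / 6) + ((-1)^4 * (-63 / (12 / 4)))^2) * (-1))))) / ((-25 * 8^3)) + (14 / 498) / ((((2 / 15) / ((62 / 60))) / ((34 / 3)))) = -45765649 / 5796720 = -7.90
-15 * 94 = -1410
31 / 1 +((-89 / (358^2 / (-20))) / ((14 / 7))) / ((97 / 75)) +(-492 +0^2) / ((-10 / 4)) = 7080138481 / 31079770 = 227.81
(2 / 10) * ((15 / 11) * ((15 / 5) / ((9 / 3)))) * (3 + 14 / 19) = 213 / 209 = 1.02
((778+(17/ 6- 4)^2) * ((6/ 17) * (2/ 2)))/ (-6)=-28057/ 612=-45.84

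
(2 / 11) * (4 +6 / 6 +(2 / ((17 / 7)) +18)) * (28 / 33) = 7560 / 2057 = 3.68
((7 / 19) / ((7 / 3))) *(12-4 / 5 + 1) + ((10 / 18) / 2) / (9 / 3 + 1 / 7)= 75793 / 37620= 2.01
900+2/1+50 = 952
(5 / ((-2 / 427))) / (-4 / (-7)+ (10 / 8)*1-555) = 1.93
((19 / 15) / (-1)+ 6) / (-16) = -71 / 240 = -0.30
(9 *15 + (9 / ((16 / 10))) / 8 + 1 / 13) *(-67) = -7568923 / 832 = -9097.26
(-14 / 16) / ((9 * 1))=-7 / 72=-0.10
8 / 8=1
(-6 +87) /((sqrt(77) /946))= 6966 *sqrt(77) /7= 8732.34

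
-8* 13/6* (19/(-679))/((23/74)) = 73112/46851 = 1.56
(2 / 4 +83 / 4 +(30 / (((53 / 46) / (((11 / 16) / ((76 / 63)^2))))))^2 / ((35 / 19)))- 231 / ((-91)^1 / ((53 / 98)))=5266374786777847 / 50270351552512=104.76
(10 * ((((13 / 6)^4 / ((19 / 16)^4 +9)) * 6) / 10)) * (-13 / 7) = -3041632256 / 136107405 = -22.35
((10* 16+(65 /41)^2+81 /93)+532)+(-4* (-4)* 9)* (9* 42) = 2872743126 /52111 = 55127.38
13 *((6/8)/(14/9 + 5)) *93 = 32643/236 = 138.32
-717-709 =-1426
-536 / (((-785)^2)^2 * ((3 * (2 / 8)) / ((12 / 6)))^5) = -17563648 / 92275179901875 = -0.00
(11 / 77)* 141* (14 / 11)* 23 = 6486 / 11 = 589.64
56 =56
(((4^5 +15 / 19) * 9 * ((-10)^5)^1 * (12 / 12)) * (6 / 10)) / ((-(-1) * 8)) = -1314292500 / 19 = -69173289.47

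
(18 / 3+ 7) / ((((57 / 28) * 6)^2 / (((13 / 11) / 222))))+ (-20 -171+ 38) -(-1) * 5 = -5284066066 / 35703261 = -148.00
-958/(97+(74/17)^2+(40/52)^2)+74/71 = -2900864984/404126391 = -7.18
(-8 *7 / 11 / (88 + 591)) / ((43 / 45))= -0.01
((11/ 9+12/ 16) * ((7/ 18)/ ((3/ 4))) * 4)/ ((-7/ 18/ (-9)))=284/ 3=94.67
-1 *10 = -10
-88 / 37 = -2.38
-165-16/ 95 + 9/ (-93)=-486706/ 2945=-165.27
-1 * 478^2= -228484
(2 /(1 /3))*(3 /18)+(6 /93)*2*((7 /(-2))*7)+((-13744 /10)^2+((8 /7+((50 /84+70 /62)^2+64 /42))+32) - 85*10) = 80020445151061 /42380100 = 1888160.84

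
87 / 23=3.78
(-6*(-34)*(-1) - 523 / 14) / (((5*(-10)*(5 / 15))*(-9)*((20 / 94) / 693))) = -5240829 / 1000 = -5240.83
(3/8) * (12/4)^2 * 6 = 81/4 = 20.25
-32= -32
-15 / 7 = -2.14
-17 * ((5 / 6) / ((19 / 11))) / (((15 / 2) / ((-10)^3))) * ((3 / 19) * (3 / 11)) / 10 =1700 / 361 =4.71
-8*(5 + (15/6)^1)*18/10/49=-108/49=-2.20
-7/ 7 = -1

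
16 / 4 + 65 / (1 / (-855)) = -55571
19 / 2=9.50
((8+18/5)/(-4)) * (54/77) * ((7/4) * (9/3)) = -2349/220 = -10.68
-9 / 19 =-0.47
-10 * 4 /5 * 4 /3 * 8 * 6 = -512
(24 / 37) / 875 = 24 / 32375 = 0.00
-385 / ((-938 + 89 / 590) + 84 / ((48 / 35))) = 454300 / 1034387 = 0.44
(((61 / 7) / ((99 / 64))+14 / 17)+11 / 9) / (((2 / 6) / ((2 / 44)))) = 90469 / 86394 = 1.05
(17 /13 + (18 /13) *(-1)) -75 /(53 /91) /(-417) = 22208 /95771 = 0.23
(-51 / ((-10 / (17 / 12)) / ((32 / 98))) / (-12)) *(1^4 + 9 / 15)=-1156 / 3675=-0.31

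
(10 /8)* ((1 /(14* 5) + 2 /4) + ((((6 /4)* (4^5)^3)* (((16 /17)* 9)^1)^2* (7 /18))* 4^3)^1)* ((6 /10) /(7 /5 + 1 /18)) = 392756548557935187 /265013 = 1482027480002.62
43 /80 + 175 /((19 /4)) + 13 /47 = 2690159 /71440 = 37.66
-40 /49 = -0.82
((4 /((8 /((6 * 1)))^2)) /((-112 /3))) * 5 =-135 /448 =-0.30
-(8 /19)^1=-8 /19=-0.42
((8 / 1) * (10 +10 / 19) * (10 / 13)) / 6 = 8000 / 741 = 10.80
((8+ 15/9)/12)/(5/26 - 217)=-377/101466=-0.00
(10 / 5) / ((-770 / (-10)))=2 / 77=0.03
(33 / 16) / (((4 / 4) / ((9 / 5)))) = 297 / 80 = 3.71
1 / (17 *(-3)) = -1 / 51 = -0.02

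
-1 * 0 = 0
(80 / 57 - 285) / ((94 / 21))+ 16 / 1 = -84579 / 1786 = -47.36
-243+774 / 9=-157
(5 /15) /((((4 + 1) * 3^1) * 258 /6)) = 1 /1935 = 0.00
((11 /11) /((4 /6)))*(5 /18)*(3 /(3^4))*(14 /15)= 7 /486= 0.01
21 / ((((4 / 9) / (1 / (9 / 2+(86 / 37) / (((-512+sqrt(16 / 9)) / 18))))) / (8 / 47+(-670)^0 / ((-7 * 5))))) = 9905529 / 6539110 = 1.51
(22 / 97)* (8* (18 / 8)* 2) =792 / 97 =8.16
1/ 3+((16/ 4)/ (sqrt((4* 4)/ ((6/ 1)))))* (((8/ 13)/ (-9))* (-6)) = 1/ 3+16* sqrt(6)/ 39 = 1.34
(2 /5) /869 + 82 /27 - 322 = -37419086 /117315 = -318.96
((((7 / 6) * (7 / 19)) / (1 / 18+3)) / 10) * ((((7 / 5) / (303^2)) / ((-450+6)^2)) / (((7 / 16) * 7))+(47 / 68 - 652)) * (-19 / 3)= 12274199374494169 / 211530414843000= 58.03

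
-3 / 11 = -0.27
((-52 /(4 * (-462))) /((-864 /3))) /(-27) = 0.00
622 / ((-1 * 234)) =-311 / 117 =-2.66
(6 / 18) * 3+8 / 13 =21 / 13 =1.62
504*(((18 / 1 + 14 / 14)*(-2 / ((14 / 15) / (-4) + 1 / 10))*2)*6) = 1723680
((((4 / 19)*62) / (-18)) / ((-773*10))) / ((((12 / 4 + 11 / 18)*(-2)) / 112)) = -0.00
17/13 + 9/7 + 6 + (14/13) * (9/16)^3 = 1637257/186368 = 8.79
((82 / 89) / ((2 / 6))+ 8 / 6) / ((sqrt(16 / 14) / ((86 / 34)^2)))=1011403 * sqrt(14) / 154326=24.52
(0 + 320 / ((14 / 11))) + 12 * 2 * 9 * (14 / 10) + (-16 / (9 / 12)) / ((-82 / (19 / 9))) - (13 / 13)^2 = 21440623 / 38745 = 553.38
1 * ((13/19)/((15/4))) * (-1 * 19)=-52/15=-3.47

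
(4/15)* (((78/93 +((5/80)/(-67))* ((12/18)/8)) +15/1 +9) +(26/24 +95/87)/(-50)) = 7168727213/1084194000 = 6.61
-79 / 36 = -2.19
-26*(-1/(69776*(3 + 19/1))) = 13/767536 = 0.00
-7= -7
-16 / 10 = -8 / 5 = -1.60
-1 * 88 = -88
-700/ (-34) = 350/ 17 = 20.59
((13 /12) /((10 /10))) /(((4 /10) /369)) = 7995 /8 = 999.38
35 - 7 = 28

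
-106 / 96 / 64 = -53 / 3072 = -0.02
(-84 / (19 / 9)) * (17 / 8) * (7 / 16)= -22491 / 608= -36.99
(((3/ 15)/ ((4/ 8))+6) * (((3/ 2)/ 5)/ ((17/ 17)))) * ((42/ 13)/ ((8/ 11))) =2772/ 325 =8.53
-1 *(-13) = 13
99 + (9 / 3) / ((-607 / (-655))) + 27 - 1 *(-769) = 545230 / 607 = 898.24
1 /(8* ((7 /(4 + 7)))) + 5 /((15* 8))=0.24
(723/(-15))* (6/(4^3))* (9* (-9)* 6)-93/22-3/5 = 1928331/880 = 2191.29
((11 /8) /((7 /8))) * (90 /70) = 99 /49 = 2.02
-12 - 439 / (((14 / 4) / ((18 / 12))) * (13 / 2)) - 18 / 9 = -3908 / 91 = -42.95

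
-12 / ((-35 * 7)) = 12 / 245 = 0.05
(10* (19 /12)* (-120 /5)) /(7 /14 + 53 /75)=-314.92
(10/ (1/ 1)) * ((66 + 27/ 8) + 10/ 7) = 19825/ 28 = 708.04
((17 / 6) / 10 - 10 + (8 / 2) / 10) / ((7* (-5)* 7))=559 / 14700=0.04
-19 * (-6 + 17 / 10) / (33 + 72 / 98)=2.42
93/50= 1.86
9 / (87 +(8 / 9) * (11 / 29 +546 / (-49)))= 16443 / 141469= 0.12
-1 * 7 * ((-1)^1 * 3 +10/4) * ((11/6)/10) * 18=231/20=11.55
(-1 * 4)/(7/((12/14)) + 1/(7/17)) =-168/445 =-0.38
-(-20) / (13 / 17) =26.15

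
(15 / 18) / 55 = 1 / 66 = 0.02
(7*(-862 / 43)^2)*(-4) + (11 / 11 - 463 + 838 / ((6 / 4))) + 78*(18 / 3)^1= -59283490 / 5547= -10687.49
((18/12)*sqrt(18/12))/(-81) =-sqrt(6)/108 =-0.02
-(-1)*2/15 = 2/15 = 0.13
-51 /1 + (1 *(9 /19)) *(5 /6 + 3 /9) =-1917 /38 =-50.45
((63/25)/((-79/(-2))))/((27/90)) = 84/395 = 0.21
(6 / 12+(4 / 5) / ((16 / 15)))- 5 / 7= 15 / 28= 0.54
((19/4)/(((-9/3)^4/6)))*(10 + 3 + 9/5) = 703/135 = 5.21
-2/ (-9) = 2/ 9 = 0.22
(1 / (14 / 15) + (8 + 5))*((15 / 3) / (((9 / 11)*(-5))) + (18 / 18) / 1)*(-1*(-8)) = -1576 / 63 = -25.02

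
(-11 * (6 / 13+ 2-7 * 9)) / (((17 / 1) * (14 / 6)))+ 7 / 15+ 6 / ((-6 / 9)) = 191549 / 23205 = 8.25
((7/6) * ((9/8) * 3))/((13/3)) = 189/208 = 0.91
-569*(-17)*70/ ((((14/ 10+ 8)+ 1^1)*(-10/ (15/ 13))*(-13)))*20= 25391625/ 2197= 11557.41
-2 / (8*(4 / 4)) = -1 / 4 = -0.25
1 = 1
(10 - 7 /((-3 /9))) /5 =31 /5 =6.20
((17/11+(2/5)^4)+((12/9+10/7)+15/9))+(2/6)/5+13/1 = 2752696/144375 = 19.07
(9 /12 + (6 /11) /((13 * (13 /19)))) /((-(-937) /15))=0.01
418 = 418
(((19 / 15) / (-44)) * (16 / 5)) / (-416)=19 / 85800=0.00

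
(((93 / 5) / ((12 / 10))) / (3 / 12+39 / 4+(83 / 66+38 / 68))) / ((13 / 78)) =52173 / 6629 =7.87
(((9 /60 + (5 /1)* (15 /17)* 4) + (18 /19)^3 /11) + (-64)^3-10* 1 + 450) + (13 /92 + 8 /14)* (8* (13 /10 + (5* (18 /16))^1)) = -540310550329051 /2065039130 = -261646.64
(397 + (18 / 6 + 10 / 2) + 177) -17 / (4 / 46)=773 / 2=386.50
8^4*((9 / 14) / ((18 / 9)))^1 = 9216 / 7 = 1316.57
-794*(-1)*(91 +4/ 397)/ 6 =36131/ 3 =12043.67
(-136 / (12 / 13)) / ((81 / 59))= -26078 / 243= -107.32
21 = 21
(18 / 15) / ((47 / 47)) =6 / 5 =1.20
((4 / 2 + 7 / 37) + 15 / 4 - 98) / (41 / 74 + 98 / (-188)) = -640375 / 228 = -2808.66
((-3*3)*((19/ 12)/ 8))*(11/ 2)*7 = -4389/ 64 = -68.58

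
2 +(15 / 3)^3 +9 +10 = 146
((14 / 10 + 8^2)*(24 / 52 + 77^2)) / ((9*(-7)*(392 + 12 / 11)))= -92422517 / 5902260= -15.66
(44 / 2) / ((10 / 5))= 11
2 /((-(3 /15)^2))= -50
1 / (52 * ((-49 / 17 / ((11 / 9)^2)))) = -2057 / 206388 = -0.01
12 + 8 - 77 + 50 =-7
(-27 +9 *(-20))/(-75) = 69/25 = 2.76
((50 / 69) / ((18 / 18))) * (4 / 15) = 40 / 207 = 0.19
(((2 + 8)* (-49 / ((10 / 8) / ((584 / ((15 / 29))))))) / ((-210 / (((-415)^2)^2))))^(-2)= 81 / 316550139364215257275008640000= 0.00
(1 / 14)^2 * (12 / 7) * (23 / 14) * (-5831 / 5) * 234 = -137241 / 35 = -3921.17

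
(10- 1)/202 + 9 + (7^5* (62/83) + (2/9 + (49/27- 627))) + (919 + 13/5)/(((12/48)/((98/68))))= 663801200303/38477970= 17251.46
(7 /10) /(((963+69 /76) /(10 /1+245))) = 4522 /24419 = 0.19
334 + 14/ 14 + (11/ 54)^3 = 52751771/ 157464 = 335.01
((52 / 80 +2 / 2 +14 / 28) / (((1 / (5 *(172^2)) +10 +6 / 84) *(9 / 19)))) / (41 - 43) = -21148862 / 93855303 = -0.23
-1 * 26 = -26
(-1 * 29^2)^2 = 707281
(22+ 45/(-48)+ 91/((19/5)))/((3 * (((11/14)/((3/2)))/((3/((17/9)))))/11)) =2586087/5168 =500.40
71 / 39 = 1.82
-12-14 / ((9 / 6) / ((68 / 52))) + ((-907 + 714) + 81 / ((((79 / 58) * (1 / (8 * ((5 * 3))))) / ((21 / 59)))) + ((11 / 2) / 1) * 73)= 2724.30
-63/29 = -2.17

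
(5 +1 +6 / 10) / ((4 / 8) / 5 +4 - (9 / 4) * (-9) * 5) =132 / 2107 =0.06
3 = 3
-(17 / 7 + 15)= -122 / 7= -17.43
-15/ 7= -2.14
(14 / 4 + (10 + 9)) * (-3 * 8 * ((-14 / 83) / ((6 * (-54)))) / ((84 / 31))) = -155 / 1494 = -0.10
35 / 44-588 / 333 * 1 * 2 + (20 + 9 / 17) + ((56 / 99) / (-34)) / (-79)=350134909 / 19677636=17.79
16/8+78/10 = 49/5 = 9.80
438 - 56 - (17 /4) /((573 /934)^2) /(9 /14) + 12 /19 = 20496368012 /56144259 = 365.07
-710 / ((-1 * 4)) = 355 / 2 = 177.50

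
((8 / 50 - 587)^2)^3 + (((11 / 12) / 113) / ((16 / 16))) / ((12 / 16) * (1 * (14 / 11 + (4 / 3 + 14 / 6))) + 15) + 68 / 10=2782004550167146909652126161312 / 68114501953125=40843057945012432.90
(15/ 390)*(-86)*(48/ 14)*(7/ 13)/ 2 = -516/ 169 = -3.05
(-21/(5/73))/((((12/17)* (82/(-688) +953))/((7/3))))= -5229574/4916865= -1.06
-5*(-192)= 960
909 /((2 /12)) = 5454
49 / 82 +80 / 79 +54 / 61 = 986103 / 395158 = 2.50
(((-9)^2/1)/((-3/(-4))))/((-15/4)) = -144/5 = -28.80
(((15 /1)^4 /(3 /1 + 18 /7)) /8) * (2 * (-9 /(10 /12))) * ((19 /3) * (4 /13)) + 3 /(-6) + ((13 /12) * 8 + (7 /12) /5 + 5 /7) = -3392856349 /70980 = -47800.17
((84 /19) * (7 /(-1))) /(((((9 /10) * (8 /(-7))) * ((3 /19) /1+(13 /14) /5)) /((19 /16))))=1140475 /10968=103.98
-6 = -6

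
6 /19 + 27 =519 /19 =27.32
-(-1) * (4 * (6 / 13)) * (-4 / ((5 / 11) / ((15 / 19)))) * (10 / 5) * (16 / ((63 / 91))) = -11264 / 19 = -592.84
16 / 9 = 1.78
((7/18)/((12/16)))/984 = 7/13284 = 0.00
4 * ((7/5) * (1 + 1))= 56/5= 11.20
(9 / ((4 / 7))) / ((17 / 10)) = 315 / 34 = 9.26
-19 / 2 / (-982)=19 / 1964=0.01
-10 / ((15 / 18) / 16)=-192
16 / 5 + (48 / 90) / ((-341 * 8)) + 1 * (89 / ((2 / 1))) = 487969 / 10230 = 47.70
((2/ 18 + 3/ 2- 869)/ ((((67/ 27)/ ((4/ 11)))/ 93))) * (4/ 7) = -34848216/ 5159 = -6754.84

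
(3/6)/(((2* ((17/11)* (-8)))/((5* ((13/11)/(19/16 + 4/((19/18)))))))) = -1235/51442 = -0.02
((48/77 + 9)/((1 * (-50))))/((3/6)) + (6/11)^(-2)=206249/69300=2.98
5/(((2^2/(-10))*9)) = -25/18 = -1.39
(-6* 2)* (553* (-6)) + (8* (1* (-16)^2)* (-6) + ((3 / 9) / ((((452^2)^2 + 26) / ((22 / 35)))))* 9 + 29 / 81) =542920024852324156 / 19722208798845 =27528.36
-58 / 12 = -29 / 6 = -4.83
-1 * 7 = -7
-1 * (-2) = 2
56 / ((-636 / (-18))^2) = 126 / 2809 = 0.04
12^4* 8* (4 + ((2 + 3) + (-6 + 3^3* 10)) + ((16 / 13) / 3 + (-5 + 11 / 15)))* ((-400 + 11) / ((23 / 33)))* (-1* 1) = 37254257289216 / 1495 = 24919235644.96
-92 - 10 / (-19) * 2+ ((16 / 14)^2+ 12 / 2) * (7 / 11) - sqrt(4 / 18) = -126254 / 1463 - sqrt(2) / 3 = -86.77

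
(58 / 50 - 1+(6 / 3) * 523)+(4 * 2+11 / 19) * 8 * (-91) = -2469674 / 475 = -5199.31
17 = 17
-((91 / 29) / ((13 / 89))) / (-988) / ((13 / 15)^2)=140175 / 4842188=0.03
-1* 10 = -10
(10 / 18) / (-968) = -5 / 8712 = -0.00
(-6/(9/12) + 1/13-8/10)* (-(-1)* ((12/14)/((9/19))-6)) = 2376/65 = 36.55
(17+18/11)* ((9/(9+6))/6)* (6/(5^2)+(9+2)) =11521/550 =20.95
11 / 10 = 1.10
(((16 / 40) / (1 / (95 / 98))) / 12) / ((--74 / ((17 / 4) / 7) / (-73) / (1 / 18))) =-0.00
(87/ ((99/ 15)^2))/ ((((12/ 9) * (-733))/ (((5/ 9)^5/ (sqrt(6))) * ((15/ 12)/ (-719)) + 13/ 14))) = -9425/ 4966808 + 11328125 * sqrt(6)/ 361494767623968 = -0.00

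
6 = 6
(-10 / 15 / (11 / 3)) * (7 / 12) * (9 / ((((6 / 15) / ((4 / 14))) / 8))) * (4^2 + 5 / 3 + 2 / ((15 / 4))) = -1092 / 11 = -99.27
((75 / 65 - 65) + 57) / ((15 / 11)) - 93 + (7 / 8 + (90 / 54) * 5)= -138547 / 1560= -88.81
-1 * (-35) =35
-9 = -9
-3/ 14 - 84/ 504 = -0.38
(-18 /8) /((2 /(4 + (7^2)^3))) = -1058877 /8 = -132359.62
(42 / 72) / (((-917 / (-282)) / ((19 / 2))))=893 / 524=1.70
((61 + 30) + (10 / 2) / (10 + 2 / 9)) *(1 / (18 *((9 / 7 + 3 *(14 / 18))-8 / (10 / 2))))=294595 / 117024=2.52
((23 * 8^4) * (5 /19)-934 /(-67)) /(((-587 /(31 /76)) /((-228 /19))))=2936700618 /14197769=206.84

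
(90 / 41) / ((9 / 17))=170 / 41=4.15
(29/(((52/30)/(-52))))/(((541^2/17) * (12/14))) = -17255/292681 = -0.06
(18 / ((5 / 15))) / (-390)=-9 / 65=-0.14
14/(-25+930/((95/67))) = 266/11987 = 0.02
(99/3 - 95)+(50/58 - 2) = -1831/29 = -63.14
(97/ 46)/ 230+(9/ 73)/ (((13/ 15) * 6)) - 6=-59912417/ 10040420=-5.97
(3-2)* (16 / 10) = 8 / 5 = 1.60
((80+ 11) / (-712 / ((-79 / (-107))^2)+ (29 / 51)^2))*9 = -13294696779 / 21197291807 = -0.63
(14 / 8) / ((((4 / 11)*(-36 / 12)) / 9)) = -231 / 16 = -14.44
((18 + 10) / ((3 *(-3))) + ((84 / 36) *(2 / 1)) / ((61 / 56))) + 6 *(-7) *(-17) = 392630 / 549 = 715.17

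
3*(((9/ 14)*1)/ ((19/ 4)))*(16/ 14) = 432/ 931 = 0.46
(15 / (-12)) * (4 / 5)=-1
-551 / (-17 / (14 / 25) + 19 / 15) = 115710 / 6109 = 18.94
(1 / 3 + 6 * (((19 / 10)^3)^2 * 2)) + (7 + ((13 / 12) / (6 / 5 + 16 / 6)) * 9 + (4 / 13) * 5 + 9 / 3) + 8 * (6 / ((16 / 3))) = 166241142983 / 282750000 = 587.94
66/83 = 0.80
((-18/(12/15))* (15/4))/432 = -25/128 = -0.20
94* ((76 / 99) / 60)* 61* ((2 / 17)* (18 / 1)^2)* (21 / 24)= 2287866 / 935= 2446.92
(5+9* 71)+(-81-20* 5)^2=33405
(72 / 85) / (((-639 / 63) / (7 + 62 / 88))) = -42714 / 66385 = -0.64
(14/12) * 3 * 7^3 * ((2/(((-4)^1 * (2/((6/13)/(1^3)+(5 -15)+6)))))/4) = 55223/208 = 265.50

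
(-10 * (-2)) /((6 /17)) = 170 /3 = 56.67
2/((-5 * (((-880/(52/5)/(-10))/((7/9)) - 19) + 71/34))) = 6188/93325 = 0.07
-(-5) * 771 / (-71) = -3855 / 71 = -54.30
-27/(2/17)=-459/2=-229.50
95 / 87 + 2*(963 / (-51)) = -54239 / 1479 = -36.67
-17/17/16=-0.06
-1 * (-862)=862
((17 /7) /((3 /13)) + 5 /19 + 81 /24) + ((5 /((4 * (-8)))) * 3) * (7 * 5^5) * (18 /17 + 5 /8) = -29956517855 /1736448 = -17251.61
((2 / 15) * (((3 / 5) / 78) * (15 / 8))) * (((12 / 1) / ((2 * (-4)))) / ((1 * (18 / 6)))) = -1 / 1040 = -0.00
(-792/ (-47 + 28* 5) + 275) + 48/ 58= 267.31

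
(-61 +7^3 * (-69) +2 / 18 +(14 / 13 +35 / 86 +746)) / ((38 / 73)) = -16879704955 / 382356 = -44146.57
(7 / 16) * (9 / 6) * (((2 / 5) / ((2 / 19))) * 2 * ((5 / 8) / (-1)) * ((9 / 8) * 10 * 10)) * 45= -4039875 / 256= -15780.76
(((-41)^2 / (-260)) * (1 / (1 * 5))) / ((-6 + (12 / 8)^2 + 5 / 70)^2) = -329476 / 3447925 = -0.10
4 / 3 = 1.33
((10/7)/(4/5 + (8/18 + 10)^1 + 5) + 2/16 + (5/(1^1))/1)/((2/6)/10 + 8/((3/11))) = 3200955/18032308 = 0.18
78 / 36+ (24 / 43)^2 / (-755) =18144479 / 8375970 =2.17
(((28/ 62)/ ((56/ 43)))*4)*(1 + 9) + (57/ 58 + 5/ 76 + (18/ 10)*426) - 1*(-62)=288231461/ 341620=843.72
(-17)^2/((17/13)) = 221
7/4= 1.75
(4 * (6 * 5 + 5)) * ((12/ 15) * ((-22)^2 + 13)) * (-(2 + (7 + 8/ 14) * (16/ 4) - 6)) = -1463168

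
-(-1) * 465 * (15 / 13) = 6975 / 13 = 536.54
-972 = -972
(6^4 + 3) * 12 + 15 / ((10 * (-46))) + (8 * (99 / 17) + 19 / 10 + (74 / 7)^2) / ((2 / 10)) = 1256001511 / 76636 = 16389.18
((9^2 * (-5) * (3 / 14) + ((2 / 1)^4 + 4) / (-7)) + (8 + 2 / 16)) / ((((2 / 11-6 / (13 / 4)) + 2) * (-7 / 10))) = 346.94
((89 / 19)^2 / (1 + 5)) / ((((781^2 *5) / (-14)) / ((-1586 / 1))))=87938942 / 3302938815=0.03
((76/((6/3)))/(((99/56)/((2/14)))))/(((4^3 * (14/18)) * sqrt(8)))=19 * sqrt(2)/1232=0.02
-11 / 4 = -2.75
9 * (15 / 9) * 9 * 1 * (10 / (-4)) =-675 / 2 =-337.50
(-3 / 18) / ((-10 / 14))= 7 / 30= 0.23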